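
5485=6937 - 1452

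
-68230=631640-699870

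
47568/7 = 47568/7 = 6795.43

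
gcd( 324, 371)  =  1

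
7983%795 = 33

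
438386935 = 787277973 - 348891038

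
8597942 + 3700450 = 12298392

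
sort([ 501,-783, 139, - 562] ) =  [ - 783,  -  562, 139,501]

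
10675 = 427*25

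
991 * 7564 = 7495924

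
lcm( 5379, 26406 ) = 290466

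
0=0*886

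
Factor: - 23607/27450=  - 43/50 = -  2^( - 1)*5^ (  -  2 ) *43^1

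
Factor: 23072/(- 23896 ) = - 28/29 = - 2^2*7^1 * 29^ ( - 1 ) 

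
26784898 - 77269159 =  - 50484261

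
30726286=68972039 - 38245753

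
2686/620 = 4  +  103/310 = 4.33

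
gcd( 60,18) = 6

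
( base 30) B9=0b101010011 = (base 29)bk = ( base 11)289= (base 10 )339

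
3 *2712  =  8136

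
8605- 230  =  8375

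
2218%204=178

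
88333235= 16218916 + 72114319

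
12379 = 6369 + 6010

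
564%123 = 72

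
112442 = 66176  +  46266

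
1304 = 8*163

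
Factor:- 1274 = - 2^1*7^2*13^1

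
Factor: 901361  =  421^1*2141^1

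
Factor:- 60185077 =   -  1117^1*53881^1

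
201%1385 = 201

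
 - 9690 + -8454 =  - 18144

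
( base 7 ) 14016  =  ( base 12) 2236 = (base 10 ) 3786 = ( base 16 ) ECA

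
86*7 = 602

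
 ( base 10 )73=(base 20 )3D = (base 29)2f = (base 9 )81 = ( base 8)111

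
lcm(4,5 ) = 20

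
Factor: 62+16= 2^1 * 3^1*13^1 = 78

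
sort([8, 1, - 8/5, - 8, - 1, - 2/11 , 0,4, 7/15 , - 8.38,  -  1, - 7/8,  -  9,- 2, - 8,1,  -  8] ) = [-9, - 8.38,  -  8, - 8 , - 8 ,  -  2, - 8/5, - 1, -1 ,  -  7/8, - 2/11,  0 , 7/15,1 , 1,4, 8] 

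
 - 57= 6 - 63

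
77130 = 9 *8570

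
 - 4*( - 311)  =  1244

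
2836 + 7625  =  10461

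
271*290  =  78590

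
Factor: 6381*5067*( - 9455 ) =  - 3^4 * 5^1 *31^1*61^1  *563^1* 709^1= - 305704042785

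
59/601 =59/601 = 0.10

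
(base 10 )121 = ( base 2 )1111001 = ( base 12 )a1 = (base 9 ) 144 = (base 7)232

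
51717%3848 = 1693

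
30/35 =6/7= 0.86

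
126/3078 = 7/171 = 0.04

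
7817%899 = 625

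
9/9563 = 9/9563 = 0.00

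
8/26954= 4/13477=0.00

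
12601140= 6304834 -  - 6296306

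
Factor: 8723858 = 2^1 * 11^2*13^1*47^1*59^1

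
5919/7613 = 5919/7613 = 0.78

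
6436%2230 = 1976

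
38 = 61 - 23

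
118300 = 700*169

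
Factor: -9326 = -2^1*4663^1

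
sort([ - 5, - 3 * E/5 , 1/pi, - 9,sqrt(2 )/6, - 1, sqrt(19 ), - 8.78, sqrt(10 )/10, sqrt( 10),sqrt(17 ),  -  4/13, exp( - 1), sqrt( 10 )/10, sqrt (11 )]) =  [ - 9,- 8.78, - 5 , - 3 * E/5 , - 1, - 4/13,sqrt(2 ) /6,sqrt( 10 )/10,sqrt( 10) /10,1/pi , exp(-1), sqrt(10 ),sqrt (11 ), sqrt(17),  sqrt( 19 ) ]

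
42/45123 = 14/15041 = 0.00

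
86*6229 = 535694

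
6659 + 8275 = 14934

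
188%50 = 38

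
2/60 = 1/30 =0.03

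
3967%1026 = 889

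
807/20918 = 807/20918=0.04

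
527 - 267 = 260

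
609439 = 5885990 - 5276551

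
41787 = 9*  4643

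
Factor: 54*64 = 3456  =  2^7*3^3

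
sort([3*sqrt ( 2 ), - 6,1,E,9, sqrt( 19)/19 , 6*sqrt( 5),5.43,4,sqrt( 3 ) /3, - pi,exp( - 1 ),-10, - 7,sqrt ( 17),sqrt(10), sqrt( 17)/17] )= [- 10,  -  7, - 6,  -  pi , sqrt(  19)/19,sqrt( 17)/17, exp( - 1 ), sqrt(3)/3,  1,E,sqrt (10 ),4 , sqrt( 17),3*sqrt(2 ),5.43,9 , 6 *sqrt( 5 )]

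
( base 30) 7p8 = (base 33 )6ft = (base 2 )1101110010010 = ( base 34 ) 63K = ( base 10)7058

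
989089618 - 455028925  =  534060693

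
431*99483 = 42877173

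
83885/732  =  83885/732 = 114.60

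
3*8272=24816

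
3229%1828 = 1401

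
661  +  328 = 989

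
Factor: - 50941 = -11^2 *421^1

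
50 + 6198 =6248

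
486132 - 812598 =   -  326466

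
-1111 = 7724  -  8835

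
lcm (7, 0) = 0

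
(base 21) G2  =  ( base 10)338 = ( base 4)11102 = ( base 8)522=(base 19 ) HF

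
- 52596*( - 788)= 41445648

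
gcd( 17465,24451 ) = 3493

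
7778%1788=626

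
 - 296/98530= - 148/49265 = - 0.00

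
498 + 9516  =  10014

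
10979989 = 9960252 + 1019737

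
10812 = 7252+3560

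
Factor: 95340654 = 2^1*3^2*5296703^1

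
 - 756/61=-13 + 37/61 = - 12.39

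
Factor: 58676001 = 3^1*19558667^1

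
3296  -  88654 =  - 85358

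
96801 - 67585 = 29216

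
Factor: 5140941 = 3^1*13^1*193^1*683^1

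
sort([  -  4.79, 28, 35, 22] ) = [ - 4.79,22, 28 , 35 ]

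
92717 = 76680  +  16037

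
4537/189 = 24 +1/189 = 24.01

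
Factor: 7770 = 2^1*3^1*5^1*7^1*37^1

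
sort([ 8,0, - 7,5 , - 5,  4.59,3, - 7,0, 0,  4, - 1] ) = [ - 7, - 7, - 5, - 1, 0, 0, 0,3 , 4,4.59 , 5,8] 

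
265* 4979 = 1319435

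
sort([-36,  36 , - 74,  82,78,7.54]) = [-74  ,-36,7.54,36,78,82]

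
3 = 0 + 3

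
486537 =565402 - 78865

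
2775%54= 21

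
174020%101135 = 72885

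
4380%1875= 630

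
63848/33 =63848/33  =  1934.79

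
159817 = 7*22831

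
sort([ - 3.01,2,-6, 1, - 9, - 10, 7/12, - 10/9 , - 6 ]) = [  -  10, - 9,-6, - 6, - 3.01, - 10/9,7/12,1, 2]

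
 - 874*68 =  - 59432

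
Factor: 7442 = 2^1*61^2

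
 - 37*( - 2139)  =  79143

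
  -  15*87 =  -1305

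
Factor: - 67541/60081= - 3^( - 1 )*7^(- 1) * 17^1*29^1*137^1*2861^ ( - 1 )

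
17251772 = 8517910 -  - 8733862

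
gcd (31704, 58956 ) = 12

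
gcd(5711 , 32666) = 1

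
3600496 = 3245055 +355441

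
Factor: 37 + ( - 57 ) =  - 20 = -  2^2*5^1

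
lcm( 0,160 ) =0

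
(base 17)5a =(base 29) 38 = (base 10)95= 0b1011111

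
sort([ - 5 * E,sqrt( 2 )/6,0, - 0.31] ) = [ - 5*E ,  -  0.31, 0,sqrt ( 2) /6]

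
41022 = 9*4558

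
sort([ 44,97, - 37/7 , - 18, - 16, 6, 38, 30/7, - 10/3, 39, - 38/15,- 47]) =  [ - 47, - 18, - 16, - 37/7 , - 10/3, - 38/15, 30/7, 6, 38, 39,44, 97]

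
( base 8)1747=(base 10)999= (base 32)V7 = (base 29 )15D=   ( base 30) 139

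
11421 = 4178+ 7243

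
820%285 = 250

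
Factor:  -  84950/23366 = - 5^2*7^(- 1)*1669^( - 1 )*1699^1 = - 42475/11683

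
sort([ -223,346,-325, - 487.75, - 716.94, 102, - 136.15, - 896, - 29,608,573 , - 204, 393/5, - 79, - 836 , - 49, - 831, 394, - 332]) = [ - 896,  -  836, - 831, - 716.94, - 487.75, - 332, - 325, - 223, -204, - 136.15,  -  79 , - 49,-29,393/5,102,346, 394,573,608]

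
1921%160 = 1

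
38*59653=2266814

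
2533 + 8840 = 11373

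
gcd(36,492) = 12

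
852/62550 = 142/10425 =0.01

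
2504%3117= 2504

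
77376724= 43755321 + 33621403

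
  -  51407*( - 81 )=4163967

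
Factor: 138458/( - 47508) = -647/222 = - 2^( - 1 )*3^( - 1 )*37^( - 1)*647^1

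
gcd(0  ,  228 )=228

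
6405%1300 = 1205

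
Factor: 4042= 2^1 *43^1*47^1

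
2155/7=307 + 6/7 = 307.86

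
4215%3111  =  1104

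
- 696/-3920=87/490 = 0.18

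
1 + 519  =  520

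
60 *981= 58860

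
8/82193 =8/82193 = 0.00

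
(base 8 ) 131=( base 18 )4H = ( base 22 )41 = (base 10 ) 89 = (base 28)35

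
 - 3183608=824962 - 4008570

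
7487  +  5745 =13232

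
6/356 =3/178  =  0.02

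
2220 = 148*15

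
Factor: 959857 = 103^1*9319^1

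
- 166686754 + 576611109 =409924355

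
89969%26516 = 10421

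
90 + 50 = 140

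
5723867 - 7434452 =-1710585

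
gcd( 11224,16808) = 8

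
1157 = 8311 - 7154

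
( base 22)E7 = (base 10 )315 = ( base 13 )1b3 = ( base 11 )267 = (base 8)473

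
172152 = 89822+82330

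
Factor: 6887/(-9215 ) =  - 71/95 = -5^(-1 )*19^( - 1 )*71^1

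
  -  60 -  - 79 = 19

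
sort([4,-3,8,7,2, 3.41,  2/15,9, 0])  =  [ - 3,0,  2/15, 2,3.41 , 4,7,8,9]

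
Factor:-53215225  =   -5^2*7^2 * 43441^1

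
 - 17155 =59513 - 76668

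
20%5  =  0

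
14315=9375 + 4940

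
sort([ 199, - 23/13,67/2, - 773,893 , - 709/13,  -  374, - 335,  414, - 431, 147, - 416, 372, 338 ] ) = [ - 773,  -  431, - 416, - 374, - 335,  -  709/13,-23/13  ,  67/2,147,  199, 338, 372, 414 , 893 ]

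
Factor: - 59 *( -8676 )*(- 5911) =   -  3025746324 = -2^2*3^2*23^1*59^1*241^1*257^1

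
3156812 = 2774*1138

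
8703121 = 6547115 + 2156006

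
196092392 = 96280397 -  - 99811995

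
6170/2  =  3085 =3085.00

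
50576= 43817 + 6759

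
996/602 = 498/301= 1.65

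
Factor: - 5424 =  - 2^4*3^1*113^1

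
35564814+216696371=252261185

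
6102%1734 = 900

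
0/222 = 0 = 0.00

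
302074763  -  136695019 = 165379744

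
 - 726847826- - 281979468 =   -  444868358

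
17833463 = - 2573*(-6931)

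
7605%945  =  45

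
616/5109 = 616/5109 = 0.12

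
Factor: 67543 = 7^1*9649^1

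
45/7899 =15/2633 = 0.01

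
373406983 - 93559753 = 279847230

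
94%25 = 19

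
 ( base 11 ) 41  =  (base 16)2d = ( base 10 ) 45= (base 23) 1m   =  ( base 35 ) 1a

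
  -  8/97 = -1 + 89/97 = - 0.08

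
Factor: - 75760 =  - 2^4*5^1*947^1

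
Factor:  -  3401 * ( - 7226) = 2^1*19^1 * 179^1 * 3613^1 =24575626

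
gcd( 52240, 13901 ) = 1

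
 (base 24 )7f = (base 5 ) 1213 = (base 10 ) 183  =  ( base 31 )5s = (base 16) B7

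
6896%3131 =634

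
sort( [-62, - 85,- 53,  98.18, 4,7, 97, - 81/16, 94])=[ - 85,-62, - 53, - 81/16,4,7,94,97,  98.18]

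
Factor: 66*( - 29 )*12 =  - 22968= - 2^3*3^2*11^1*29^1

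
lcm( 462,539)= 3234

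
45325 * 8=362600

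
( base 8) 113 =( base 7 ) 135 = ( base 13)5a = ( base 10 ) 75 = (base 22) 39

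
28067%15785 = 12282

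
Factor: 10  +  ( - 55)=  - 3^2 * 5^1 = - 45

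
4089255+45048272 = 49137527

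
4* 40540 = 162160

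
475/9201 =475/9201 = 0.05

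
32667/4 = 8166+3/4 = 8166.75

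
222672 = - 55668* ( - 4 )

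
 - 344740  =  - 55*6268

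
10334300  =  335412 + 9998888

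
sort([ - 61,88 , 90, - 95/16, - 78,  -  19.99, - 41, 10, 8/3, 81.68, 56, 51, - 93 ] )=[-93 ,-78, - 61, - 41 ,-19.99, - 95/16, 8/3, 10,  51, 56,  81.68, 88, 90 ]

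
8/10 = 4/5 = 0.80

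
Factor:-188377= - 7^1*17^1*1583^1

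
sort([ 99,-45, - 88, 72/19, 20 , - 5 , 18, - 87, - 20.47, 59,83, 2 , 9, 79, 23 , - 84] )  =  [ - 88, - 87, - 84, - 45,  -  20.47,- 5 , 2,72/19 , 9, 18,  20, 23 , 59 , 79, 83 , 99]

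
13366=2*6683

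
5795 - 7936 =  - 2141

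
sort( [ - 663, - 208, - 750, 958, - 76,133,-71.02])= [ - 750,-663, - 208,  -  76,-71.02 , 133,958]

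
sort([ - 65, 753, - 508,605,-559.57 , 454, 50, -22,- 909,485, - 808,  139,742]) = [-909,-808, - 559.57, -508, - 65, -22,50,139, 454,485  ,  605, 742, 753 ]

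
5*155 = 775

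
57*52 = 2964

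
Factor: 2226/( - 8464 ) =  - 2^( - 3)*3^1 * 7^1 *23^( - 2 ) *53^1 = - 1113/4232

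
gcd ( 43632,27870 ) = 6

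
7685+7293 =14978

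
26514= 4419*6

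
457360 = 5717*80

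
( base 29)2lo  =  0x90B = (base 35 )1V5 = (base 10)2315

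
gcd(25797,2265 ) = 3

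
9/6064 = 9/6064 = 0.00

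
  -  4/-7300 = 1/1825 = 0.00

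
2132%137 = 77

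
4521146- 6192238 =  - 1671092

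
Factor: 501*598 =2^1*3^1 * 13^1*23^1*167^1 = 299598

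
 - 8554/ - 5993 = 658/461 = 1.43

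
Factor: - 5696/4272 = -2^2*3^( - 1 ) = - 4/3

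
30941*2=61882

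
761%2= 1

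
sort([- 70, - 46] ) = [ - 70,-46 ]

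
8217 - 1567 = 6650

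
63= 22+41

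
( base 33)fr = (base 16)20a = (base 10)522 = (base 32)ga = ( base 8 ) 1012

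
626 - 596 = 30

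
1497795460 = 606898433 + 890897027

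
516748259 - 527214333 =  - 10466074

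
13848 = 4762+9086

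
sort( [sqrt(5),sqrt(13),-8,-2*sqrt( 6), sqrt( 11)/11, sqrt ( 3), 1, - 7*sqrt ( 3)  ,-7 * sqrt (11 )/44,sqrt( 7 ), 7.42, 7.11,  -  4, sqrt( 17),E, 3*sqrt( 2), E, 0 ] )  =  [-7 * sqrt( 3), - 8,  -  2 * sqrt(6),-4 , - 7*sqrt( 11)/44, 0, sqrt( 11 ) /11,1,  sqrt( 3), sqrt (5),sqrt( 7 ), E,E,sqrt( 13), sqrt(17), 3*sqrt(2) , 7.11, 7.42 ] 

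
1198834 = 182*6587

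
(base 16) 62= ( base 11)8a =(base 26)3k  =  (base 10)98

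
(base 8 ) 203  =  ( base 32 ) 43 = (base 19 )6H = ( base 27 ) 4N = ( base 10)131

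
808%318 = 172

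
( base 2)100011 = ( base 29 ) 16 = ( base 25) 1A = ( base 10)35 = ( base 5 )120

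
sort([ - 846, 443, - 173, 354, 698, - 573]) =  [-846, - 573, - 173 , 354, 443, 698]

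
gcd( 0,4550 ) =4550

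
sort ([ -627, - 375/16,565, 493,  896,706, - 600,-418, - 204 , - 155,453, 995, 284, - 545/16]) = [ - 627,-600, -418, - 204, - 155, - 545/16 , - 375/16 , 284, 453, 493,565 , 706,896, 995 ] 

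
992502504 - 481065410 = 511437094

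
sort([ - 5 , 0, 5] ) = [ - 5,0, 5 ]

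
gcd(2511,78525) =9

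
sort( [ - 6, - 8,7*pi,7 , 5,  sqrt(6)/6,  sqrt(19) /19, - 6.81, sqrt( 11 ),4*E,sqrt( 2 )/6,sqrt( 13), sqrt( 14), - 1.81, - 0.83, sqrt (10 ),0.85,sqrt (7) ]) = [ - 8, - 6.81, - 6, - 1.81, - 0.83,sqrt(19) /19, sqrt(2) /6,sqrt( 6) /6, 0.85, sqrt(7), sqrt(10 ),sqrt(  11), sqrt( 13 ),sqrt( 14), 5, 7,4 * E, 7 * pi] 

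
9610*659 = 6332990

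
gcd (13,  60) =1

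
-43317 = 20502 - 63819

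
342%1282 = 342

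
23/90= 23/90= 0.26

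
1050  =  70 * 15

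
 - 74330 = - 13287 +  - 61043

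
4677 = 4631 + 46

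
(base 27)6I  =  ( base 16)B4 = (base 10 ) 180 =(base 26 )6o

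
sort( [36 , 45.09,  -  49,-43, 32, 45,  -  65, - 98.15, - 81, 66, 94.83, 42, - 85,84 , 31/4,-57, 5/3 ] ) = [-98.15 ,  -  85,-81,-65, - 57, - 49, - 43, 5/3, 31/4,32, 36, 42, 45, 45.09, 66, 84,  94.83]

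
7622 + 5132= 12754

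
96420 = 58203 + 38217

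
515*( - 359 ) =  - 184885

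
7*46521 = 325647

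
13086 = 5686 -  - 7400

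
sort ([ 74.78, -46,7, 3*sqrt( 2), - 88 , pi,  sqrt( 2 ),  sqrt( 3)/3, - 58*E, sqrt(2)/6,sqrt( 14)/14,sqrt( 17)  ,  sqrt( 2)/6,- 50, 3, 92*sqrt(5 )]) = [ - 58*E, - 88, - 50 , - 46 , sqrt( 2)/6,sqrt( 2)/6, sqrt (14)/14,sqrt( 3)/3,sqrt( 2 ), 3, pi,sqrt(17 ),  3*sqrt ( 2), 7,74.78,92*sqrt ( 5 )]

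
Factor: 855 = 3^2*5^1*19^1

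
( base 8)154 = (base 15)73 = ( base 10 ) 108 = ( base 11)99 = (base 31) 3F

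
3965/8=3965/8= 495.62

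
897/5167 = 897/5167= 0.17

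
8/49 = 8/49 = 0.16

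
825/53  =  825/53 = 15.57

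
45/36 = 5/4 = 1.25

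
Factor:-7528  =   - 2^3*941^1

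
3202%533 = 4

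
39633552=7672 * 5166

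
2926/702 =4 + 59/351=4.17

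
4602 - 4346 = 256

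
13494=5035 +8459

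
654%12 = 6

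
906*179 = 162174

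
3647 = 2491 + 1156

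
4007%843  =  635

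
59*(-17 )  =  -1003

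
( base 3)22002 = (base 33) 6k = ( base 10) 218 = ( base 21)a8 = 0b11011010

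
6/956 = 3/478 = 0.01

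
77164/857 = 90 + 34/857 = 90.04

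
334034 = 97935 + 236099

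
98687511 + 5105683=103793194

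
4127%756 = 347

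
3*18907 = 56721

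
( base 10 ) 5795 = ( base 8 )13243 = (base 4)1122203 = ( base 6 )42455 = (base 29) 6PO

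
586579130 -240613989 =345965141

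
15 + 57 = 72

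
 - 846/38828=-423/19414 = - 0.02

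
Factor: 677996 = 2^2*11^1*19^1*811^1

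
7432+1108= 8540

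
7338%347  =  51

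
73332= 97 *756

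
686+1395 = 2081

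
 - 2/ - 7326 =1/3663 = 0.00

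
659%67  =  56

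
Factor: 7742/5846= 49/37   =  7^2*37^( - 1 ) 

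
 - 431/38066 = - 431/38066 = -0.01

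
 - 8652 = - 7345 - 1307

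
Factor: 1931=1931^1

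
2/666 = 1/333 = 0.00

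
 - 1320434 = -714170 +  - 606264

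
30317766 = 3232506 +27085260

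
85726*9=771534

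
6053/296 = 20+133/296 = 20.45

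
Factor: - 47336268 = -2^2 * 3^1 * 7^1*71^1*7937^1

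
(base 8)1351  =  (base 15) 34a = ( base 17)29e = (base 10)745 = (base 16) 2e9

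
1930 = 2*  965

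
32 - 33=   -1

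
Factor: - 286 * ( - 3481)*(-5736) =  - 2^4*3^1 *11^1 * 13^1*59^2*239^1 = - 5710566576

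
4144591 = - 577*( - 7183)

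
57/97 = 57/97=0.59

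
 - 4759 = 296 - 5055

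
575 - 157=418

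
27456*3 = 82368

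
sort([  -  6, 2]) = [  -  6,2]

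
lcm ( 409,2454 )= 2454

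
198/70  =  2  +  29/35 = 2.83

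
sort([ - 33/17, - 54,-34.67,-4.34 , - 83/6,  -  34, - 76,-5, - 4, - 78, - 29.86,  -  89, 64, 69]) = [ - 89 , - 78,  -  76, - 54,  -  34.67, - 34, - 29.86, - 83/6, - 5, - 4.34, - 4,- 33/17,  64, 69]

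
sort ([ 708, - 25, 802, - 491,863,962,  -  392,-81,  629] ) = [ - 491, - 392, - 81,  -  25, 629 , 708 , 802 , 863,  962]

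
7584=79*96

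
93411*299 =27929889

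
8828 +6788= 15616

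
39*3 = 117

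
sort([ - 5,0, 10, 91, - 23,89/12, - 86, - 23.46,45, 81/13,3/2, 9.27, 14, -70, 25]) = [  -  86, - 70, - 23.46, - 23, - 5,0, 3/2, 81/13, 89/12 , 9.27,  10,14, 25, 45, 91] 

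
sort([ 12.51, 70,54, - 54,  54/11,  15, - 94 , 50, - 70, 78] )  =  [- 94 , - 70, -54, 54/11, 12.51 , 15, 50,54, 70, 78 ]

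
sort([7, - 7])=[ - 7,7] 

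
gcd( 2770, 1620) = 10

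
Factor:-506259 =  - 3^2*13^1*4327^1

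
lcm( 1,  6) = 6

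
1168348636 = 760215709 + 408132927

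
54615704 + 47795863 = 102411567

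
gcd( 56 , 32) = 8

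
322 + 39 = 361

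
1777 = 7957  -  6180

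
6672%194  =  76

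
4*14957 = 59828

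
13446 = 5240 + 8206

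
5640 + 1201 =6841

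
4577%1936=705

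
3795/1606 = 2 + 53/146 = 2.36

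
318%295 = 23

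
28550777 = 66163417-37612640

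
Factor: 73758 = 2^1 * 3^1*19^1*647^1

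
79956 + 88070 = 168026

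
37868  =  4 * 9467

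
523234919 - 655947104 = -132712185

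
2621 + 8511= 11132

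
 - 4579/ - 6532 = 4579/6532 = 0.70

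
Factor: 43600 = 2^4*5^2 * 109^1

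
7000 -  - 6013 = 13013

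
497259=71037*7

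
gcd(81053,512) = 1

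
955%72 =19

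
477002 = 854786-377784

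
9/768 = 3/256 = 0.01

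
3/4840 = 3/4840 =0.00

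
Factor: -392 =- 2^3*7^2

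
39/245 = 39/245 = 0.16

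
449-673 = -224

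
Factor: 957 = 3^1*11^1*29^1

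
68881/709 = 68881/709 = 97.15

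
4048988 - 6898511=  - 2849523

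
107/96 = 1+11/96 = 1.11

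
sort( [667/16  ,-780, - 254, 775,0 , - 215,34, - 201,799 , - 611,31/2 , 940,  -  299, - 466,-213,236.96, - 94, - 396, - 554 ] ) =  [  -  780, - 611, - 554, - 466, - 396, - 299, - 254,-215, - 213, - 201,-94,0,  31/2, 34, 667/16 , 236.96,775,799,940] 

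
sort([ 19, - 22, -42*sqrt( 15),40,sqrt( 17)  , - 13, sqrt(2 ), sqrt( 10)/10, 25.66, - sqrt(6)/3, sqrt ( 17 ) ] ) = [ - 42*sqrt ( 15), -22, -13,  -  sqrt( 6 ) /3, sqrt(10 ) /10,sqrt(2) , sqrt( 17),sqrt(17),19, 25.66, 40]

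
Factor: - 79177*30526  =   - 2416957102 = - 2^1 * 7^1*11311^1*15263^1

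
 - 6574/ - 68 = 3287/34 = 96.68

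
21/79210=21/79210 = 0.00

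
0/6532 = 0=0.00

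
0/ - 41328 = 0/1 = -0.00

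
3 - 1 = 2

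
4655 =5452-797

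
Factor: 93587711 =7^1*19^1 * 101^1*6967^1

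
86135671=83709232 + 2426439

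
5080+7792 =12872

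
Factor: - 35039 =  - 37^1*947^1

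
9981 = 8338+1643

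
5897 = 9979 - 4082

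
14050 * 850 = 11942500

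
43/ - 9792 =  - 43/9792 = - 0.00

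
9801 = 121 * 81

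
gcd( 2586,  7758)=2586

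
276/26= 138/13 = 10.62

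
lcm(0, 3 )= 0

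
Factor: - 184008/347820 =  - 2^1*5^( - 1 )*31^(  -  1)*41^1= - 82/155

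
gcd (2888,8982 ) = 2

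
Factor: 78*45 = 2^1 * 3^3 * 5^1*13^1 = 3510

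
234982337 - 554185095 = -319202758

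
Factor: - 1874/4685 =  - 2/5 =- 2^1*5^( - 1)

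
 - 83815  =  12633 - 96448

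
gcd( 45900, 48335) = 5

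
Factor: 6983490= 2^1*3^1*5^1 * 23^1*29^1*349^1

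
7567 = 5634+1933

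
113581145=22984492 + 90596653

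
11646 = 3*3882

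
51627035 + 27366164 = 78993199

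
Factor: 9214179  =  3^1 *13^1 * 236261^1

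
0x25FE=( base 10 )9726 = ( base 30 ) AO6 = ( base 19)17HH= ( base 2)10010111111110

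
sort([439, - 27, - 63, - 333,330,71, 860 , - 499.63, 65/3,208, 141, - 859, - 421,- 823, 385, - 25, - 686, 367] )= [ - 859,  -  823, - 686, - 499.63, - 421, - 333, - 63,- 27, - 25,65/3 , 71,141,208, 330, 367  ,  385, 439,860 ]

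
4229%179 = 112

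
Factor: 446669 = 223^1*2003^1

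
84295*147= 12391365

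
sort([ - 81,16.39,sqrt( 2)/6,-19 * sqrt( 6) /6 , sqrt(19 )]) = [ - 81, - 19 * sqrt(6)/6  ,  sqrt(2)/6,sqrt( 19), 16.39]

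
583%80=23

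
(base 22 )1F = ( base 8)45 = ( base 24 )1d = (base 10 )37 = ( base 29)18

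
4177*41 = 171257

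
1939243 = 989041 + 950202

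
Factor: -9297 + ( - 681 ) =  - 9978 = - 2^1*3^1*1663^1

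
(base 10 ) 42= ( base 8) 52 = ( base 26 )1g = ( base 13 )33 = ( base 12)36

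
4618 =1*4618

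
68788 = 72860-4072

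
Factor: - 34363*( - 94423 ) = 7^3 * 41^1 *47^1* 4909^1 = 3244657549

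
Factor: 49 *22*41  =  44198 = 2^1* 7^2 *11^1*41^1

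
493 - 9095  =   - 8602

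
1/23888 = 1/23888= 0.00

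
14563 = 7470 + 7093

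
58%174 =58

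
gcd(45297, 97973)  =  1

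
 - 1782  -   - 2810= 1028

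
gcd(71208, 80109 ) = 8901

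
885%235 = 180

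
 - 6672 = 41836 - 48508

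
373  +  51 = 424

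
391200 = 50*7824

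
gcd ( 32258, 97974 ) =2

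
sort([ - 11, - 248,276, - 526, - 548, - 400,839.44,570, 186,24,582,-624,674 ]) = [ - 624, - 548, - 526, - 400 , -248,  -  11, 24,  186, 276,  570, 582,674, 839.44]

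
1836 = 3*612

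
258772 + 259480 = 518252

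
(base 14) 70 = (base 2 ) 1100010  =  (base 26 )3K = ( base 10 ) 98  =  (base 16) 62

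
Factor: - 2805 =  - 3^1 * 5^1*11^1*17^1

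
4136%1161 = 653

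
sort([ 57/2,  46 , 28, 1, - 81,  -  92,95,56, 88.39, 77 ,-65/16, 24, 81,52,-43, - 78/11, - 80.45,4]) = [ - 92 ,-81,-80.45 ,- 43 , - 78/11, - 65/16,  1,4, 24, 28, 57/2 , 46,52,56, 77 , 81,88.39,95]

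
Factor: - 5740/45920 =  - 1/8  =  - 2^( - 3 ) 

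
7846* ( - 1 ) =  - 7846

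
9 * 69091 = 621819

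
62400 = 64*975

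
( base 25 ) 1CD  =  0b1110101010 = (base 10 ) 938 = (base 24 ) 1f2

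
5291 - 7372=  - 2081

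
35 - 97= - 62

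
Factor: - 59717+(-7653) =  - 2^1*5^1*6737^1 = -67370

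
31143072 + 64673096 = 95816168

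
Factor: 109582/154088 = 293/412 = 2^(-2)*103^( - 1)*293^1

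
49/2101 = 49/2101 = 0.02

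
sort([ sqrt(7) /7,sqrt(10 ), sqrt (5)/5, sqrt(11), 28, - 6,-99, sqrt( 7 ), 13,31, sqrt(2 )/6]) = [ - 99, - 6, sqrt(2 )/6, sqrt(7 ) /7,  sqrt (5 ) /5, sqrt(7),sqrt( 10),  sqrt( 11 ) , 13 , 28, 31] 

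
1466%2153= 1466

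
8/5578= 4/2789  =  0.00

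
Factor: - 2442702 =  - 2^1*3^1*443^1*919^1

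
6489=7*927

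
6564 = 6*1094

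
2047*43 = 88021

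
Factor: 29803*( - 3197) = -23^1*139^1*29803^1 = - 95280191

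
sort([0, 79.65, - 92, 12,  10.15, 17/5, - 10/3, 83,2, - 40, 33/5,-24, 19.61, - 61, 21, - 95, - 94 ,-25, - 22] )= [  -  95,-94,-92, - 61, -40,- 25,-24,-22, - 10/3, 0, 2, 17/5, 33/5 , 10.15,  12,19.61, 21 , 79.65, 83 ] 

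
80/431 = 80/431 = 0.19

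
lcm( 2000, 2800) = 14000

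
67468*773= 52152764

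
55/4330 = 11/866  =  0.01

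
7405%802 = 187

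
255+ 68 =323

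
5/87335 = 1/17467=0.00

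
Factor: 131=131^1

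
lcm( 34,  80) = 1360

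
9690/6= 1615=1615.00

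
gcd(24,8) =8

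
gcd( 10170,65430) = 90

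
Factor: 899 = 29^1*31^1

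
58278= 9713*6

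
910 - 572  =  338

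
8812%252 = 244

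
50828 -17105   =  33723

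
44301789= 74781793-30480004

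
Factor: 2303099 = 1483^1 * 1553^1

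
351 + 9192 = 9543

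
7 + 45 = 52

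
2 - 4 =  - 2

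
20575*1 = 20575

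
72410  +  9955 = 82365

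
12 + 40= 52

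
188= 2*94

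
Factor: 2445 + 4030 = 6475 = 5^2*7^1*37^1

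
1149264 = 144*7981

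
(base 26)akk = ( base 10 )7300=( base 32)744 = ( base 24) cg4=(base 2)1110010000100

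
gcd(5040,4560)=240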